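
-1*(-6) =6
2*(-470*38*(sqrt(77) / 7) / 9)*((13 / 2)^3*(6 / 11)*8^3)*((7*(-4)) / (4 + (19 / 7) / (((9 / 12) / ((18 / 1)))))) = 70315248640*sqrt(77) / 3993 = 154523867.44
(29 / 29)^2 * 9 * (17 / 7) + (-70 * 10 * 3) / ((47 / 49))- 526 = -886163 / 329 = -2693.50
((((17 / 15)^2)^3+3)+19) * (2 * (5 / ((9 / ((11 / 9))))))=6044089018 / 184528125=32.75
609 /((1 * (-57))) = -203 /19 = -10.68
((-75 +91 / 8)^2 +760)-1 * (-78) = 4886.14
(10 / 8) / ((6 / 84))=35 / 2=17.50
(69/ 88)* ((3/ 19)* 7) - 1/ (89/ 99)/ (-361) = 2458971/ 2827352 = 0.87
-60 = -60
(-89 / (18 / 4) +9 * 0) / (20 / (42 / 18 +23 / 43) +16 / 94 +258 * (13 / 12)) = -619084 / 8972505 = -0.07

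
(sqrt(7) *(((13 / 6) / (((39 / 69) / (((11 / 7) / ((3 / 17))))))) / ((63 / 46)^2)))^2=20706668009764 / 8931928887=2318.28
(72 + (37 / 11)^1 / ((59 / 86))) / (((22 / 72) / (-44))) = -7187040 / 649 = -11074.02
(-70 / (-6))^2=1225 / 9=136.11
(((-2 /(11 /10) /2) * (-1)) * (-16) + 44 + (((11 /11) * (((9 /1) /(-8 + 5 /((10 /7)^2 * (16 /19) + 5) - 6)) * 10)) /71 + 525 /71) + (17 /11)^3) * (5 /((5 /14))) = 1785379592 /3153139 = 566.22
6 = 6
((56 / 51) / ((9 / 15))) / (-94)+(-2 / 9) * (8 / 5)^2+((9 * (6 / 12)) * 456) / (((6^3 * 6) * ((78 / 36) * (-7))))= -22666229 / 32719050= -0.69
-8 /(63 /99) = -12.57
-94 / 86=-47 / 43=-1.09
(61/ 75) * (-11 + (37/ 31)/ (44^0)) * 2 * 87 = -1075552/ 775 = -1387.81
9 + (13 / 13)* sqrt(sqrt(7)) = 7^(1 / 4) + 9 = 10.63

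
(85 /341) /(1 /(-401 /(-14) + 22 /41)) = 1423665 /195734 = 7.27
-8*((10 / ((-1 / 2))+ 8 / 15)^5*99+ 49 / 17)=3175746632528072 / 1434375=2214028153.40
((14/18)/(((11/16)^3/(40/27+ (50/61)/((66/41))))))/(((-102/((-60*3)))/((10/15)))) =20681113600/3689400231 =5.61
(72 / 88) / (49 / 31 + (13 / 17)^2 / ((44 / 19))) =107508 / 240875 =0.45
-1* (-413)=413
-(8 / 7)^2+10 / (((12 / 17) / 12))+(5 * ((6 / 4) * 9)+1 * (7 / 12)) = 139225 / 588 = 236.78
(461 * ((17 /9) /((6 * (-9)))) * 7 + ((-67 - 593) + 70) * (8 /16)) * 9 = -198229 /54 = -3670.91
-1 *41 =-41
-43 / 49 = -0.88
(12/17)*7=84/17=4.94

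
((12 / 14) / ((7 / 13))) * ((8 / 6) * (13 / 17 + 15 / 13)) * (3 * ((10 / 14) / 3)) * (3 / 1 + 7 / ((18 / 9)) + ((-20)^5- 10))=-3192474080 / 343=-9307504.61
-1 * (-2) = 2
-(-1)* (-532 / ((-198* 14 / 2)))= 38 / 99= 0.38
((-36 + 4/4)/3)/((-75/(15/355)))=7/1065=0.01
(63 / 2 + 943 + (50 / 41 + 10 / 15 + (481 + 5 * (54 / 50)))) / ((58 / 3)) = 75.66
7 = 7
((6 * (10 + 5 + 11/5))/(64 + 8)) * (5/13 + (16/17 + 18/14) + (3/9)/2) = 1108841/278460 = 3.98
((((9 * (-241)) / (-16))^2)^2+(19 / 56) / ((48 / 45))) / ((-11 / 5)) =-774651297824835 / 5046272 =-153509620.14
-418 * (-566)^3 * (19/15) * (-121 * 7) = -1219726857083504/15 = -81315123805566.93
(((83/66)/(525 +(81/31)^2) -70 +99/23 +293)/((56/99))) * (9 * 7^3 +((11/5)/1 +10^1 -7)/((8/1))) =10890205567914781/8777050240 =1240759.17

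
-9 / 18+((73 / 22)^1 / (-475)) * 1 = -0.51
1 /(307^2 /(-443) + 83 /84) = -37212 /7880147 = -0.00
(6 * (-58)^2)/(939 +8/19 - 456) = 383496/9185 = 41.75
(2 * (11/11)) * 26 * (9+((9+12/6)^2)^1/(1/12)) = 75972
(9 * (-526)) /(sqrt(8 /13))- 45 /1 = -2367 * sqrt(26) /2- 45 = -6079.69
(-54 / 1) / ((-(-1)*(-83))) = 54 / 83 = 0.65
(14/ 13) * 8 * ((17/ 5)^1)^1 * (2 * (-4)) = -15232/ 65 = -234.34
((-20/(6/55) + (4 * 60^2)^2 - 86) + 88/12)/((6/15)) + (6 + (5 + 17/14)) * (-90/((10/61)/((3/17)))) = 123378762473/238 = 518398161.65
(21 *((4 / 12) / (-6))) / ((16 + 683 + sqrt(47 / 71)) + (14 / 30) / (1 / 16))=-0.00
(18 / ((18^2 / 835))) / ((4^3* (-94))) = -835 / 108288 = -0.01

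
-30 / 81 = -10 / 27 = -0.37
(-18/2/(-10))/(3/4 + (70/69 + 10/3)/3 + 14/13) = 0.27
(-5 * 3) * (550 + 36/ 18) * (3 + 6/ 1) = -74520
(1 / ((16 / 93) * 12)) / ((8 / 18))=279 / 256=1.09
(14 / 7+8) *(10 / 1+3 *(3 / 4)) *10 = 1225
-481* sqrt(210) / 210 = -33.19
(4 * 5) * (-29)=-580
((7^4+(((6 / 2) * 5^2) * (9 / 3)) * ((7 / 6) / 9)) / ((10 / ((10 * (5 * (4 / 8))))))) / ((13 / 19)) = 8879.46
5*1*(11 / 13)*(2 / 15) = 22 / 39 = 0.56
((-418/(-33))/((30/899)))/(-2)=-17081/90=-189.79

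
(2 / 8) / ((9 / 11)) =11 / 36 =0.31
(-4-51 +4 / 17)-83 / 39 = -37720 / 663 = -56.89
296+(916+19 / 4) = 4867 / 4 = 1216.75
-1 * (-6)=6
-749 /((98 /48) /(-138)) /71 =354384 /497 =713.05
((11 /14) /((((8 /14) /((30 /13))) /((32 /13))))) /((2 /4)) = 2640 /169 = 15.62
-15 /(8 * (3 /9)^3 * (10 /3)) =-243 /16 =-15.19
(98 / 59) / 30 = 49 / 885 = 0.06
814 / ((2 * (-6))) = -407 / 6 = -67.83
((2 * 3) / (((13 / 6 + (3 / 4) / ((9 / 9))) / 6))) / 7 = 432 / 245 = 1.76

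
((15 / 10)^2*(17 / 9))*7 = 119 / 4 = 29.75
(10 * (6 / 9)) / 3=20 / 9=2.22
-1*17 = -17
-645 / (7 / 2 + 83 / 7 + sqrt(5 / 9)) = -3494610 / 83009 + 75852 * sqrt(5) / 83009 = -40.06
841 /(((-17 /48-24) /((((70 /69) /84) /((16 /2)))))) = -4205 /80661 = -0.05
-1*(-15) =15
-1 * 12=-12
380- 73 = 307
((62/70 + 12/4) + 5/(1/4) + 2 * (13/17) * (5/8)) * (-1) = -59123/2380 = -24.84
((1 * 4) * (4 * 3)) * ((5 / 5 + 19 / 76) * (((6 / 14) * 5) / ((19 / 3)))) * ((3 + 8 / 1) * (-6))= -178200 / 133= -1339.85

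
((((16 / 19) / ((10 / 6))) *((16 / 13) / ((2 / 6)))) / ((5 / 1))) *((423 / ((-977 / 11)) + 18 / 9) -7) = -1156608 / 317525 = -3.64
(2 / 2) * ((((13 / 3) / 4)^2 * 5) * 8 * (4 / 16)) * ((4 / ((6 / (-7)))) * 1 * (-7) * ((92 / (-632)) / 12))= -952315 / 204768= -4.65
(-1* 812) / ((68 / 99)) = -20097 / 17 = -1182.18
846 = 846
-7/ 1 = -7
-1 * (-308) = 308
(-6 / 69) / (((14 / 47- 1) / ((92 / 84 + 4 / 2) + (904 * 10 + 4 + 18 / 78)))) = 232172480 / 207207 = 1120.49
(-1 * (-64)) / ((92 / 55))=880 / 23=38.26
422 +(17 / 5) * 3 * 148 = 9658 / 5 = 1931.60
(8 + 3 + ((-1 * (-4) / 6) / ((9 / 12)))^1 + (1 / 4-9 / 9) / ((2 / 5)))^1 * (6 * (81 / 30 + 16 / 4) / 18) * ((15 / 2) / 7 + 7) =779813 / 4320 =180.51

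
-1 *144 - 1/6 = -865/6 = -144.17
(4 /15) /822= 2 /6165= 0.00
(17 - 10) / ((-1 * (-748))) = 7 / 748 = 0.01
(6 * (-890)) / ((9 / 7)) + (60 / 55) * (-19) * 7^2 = -170576 / 33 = -5168.97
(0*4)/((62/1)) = 0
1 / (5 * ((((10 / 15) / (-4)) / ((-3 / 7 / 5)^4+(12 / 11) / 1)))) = -108050346 / 82534375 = -1.31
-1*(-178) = 178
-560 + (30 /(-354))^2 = -1949335 /3481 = -559.99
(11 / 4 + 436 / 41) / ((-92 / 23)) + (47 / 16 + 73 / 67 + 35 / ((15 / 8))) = 637777 / 32964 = 19.35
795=795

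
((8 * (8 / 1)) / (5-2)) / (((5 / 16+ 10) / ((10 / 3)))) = 2048 / 297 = 6.90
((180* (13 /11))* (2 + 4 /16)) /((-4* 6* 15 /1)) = -117 /88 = -1.33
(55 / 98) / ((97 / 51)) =2805 / 9506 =0.30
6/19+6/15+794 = 75498/95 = 794.72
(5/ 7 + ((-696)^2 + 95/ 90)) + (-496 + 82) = 60984475/ 126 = 484003.77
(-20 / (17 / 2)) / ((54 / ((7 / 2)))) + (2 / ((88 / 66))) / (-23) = -4597 / 21114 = -0.22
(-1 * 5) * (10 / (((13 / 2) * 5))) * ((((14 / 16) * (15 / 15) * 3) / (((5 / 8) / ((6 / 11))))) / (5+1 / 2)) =-1008 / 1573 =-0.64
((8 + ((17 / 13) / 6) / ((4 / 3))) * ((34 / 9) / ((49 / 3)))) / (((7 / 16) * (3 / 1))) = 19244 / 13377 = 1.44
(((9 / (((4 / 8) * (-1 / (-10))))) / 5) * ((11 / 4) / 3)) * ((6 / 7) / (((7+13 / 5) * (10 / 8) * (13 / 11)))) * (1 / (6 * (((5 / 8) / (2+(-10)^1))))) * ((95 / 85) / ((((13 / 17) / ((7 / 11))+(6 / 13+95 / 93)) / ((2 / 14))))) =-155496 / 614495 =-0.25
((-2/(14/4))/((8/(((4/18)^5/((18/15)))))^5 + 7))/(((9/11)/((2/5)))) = -1760000/10990300293574571281527841941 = -0.00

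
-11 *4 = -44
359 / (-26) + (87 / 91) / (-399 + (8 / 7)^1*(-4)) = -1014349 / 73450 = -13.81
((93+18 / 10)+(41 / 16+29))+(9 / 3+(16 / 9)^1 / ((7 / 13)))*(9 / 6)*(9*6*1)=356603 / 560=636.79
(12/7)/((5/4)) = 48/35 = 1.37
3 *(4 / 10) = 6 / 5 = 1.20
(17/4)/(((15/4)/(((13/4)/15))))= 221/900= 0.25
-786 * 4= -3144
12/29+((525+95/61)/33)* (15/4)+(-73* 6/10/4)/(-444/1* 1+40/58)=27415598759/454845280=60.27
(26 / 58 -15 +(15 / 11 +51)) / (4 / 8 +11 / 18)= 54279 / 1595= 34.03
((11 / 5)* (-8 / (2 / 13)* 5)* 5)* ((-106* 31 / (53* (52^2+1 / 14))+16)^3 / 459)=-632843266672884650240 / 24902977188162987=-25412.35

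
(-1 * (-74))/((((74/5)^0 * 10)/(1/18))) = 37/90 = 0.41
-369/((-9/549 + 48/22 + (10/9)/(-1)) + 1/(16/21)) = -155.91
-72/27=-8/3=-2.67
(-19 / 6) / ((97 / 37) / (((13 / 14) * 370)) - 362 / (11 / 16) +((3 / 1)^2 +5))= 18597865 / 3010139766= 0.01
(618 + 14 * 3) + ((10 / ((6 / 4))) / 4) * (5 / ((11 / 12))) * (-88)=-140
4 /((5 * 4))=1 /5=0.20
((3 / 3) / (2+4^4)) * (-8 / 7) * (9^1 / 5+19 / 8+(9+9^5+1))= -787509 / 3010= -261.63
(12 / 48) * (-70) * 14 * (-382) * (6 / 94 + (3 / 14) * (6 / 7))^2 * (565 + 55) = 384746580000 / 108241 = 3554536.45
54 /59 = 0.92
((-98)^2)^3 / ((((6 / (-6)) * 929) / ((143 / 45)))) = -126675460463552 / 41805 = -3030150949.97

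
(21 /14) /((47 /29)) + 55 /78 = 2989 /1833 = 1.63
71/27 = 2.63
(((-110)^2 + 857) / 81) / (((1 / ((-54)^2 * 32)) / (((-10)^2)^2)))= 149264640000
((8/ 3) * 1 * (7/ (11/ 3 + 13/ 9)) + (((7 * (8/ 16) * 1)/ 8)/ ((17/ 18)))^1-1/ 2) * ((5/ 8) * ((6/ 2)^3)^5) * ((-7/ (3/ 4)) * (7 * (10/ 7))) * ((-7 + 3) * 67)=634212243036225/ 782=811013098511.80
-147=-147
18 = 18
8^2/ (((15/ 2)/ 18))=768/ 5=153.60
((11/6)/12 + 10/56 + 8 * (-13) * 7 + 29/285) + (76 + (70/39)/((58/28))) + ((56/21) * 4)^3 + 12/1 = 31133728267/54152280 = 574.93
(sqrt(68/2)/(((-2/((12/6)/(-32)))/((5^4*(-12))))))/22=-1875*sqrt(34)/176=-62.12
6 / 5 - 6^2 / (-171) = 134 / 95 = 1.41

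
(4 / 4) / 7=0.14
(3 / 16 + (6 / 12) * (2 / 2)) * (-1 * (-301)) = 3311 / 16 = 206.94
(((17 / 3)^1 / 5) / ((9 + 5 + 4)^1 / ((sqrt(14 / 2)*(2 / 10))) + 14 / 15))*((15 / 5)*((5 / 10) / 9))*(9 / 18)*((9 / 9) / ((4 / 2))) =-833 / 21853536 + 3825*sqrt(7) / 7284512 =0.00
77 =77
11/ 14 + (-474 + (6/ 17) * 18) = -111113/ 238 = -466.86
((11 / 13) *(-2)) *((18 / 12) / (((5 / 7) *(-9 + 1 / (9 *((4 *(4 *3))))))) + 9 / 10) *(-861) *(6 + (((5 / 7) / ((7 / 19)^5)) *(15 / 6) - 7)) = 166300167388707 / 653288090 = 254558.70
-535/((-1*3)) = 535/3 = 178.33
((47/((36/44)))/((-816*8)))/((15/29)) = -14993/881280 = -0.02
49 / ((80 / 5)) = 49 / 16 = 3.06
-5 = -5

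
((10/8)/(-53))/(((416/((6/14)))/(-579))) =8685/617344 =0.01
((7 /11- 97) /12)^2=70225 /1089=64.49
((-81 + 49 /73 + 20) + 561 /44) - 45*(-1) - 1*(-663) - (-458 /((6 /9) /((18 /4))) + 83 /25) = 27364789 /7300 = 3748.60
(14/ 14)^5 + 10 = 11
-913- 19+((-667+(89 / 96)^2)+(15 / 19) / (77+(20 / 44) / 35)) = -165944528173 / 103836672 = -1598.13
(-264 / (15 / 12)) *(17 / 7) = -17952 / 35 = -512.91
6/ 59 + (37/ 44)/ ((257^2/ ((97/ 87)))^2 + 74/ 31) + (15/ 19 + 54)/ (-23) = -2648137533001277050031/ 1161231525767405330260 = -2.28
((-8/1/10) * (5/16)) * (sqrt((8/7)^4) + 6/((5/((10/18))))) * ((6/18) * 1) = -145/882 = -0.16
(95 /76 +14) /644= 0.02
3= 3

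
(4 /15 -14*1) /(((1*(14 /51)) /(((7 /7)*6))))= -10506 /35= -300.17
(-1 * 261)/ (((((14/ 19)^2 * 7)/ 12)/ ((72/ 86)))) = -10175868/ 14749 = -689.94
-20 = -20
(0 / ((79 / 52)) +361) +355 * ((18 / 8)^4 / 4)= 2635.57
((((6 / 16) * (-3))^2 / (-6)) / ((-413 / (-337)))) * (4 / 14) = -9099 / 185024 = -0.05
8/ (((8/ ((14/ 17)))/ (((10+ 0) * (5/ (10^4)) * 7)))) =49/ 1700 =0.03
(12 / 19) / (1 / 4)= 48 / 19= 2.53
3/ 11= 0.27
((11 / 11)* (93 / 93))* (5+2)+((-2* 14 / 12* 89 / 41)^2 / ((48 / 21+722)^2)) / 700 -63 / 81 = 241975649356903 / 38888943210000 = 6.22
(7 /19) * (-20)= -140 /19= -7.37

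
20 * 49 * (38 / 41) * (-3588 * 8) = -1068936960 / 41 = -26071633.17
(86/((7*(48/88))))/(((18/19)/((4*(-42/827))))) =-4.83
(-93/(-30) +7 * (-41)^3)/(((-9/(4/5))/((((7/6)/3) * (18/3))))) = 67542146/675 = 100062.44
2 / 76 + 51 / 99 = 679 / 1254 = 0.54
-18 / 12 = -1.50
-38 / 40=-19 / 20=-0.95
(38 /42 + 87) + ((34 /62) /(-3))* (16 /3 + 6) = 167632 /1953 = 85.83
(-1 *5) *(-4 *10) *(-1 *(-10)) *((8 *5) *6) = 480000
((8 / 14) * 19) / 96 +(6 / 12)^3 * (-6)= -107 / 168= -0.64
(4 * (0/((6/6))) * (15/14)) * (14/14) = 0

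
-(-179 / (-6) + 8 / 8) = -30.83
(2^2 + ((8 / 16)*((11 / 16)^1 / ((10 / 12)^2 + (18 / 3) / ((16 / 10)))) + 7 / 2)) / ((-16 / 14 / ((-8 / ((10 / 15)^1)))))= 203679 / 2560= 79.56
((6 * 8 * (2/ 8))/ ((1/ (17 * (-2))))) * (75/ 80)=-382.50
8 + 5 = 13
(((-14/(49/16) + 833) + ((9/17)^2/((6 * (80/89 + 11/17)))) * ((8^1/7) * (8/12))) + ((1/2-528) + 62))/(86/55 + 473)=11112674045/14529956882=0.76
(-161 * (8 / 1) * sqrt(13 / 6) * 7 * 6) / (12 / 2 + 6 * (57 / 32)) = -144256 * sqrt(78) / 267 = -4771.66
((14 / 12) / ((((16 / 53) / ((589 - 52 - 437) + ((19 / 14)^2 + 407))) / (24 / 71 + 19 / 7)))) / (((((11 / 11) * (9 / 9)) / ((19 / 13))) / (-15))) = -761770128635 / 5789056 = -131587.97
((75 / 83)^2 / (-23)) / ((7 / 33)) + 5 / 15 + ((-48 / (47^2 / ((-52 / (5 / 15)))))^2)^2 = 10473992259827058776126 / 79229365691616948507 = 132.20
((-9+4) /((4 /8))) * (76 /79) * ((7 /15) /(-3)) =1064 /711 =1.50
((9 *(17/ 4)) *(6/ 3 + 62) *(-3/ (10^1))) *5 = -3672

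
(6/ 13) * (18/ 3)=36/ 13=2.77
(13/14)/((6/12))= 13/7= 1.86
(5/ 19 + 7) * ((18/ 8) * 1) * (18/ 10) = 5589/ 190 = 29.42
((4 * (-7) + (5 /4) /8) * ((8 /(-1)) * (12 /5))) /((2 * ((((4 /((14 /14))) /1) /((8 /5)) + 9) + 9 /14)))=18711 /850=22.01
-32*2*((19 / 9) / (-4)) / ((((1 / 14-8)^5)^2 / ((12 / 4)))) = 87933415112704 / 851826295820704696803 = 0.00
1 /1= 1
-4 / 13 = -0.31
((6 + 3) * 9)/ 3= 27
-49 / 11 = -4.45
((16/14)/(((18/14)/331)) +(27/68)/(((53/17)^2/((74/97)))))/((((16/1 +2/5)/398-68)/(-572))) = 410682845637350/165819166083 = 2476.69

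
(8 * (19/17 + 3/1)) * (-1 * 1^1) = -560/17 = -32.94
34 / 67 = 0.51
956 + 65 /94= 956.69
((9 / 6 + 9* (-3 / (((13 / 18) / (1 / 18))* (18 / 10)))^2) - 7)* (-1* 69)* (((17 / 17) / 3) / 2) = 41607 / 676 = 61.55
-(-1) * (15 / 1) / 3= 5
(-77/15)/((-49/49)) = 77/15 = 5.13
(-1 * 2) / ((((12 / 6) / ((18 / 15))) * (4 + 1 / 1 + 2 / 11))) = -22 / 95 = -0.23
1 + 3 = 4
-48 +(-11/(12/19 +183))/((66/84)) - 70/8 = -793067/13956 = -56.83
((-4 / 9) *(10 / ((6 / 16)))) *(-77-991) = 113920 / 9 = 12657.78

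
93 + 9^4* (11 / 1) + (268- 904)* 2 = 70992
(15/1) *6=90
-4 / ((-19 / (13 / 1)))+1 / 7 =383 / 133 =2.88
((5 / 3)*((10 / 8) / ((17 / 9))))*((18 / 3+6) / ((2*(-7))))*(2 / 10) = -45 / 238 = -0.19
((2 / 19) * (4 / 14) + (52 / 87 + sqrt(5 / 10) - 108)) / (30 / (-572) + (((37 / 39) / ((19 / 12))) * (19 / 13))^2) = -780654614168 / 5194603743 + 314171 * sqrt(2) / 448933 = -149.29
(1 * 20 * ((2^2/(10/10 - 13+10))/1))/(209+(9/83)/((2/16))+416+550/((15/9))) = -3320/79337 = -0.04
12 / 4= 3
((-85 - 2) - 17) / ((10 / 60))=-624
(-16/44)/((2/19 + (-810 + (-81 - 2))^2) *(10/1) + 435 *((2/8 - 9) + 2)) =-304/6664219815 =-0.00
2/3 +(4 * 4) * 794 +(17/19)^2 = 13760021/1083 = 12705.47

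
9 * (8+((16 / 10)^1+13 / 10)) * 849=832869 / 10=83286.90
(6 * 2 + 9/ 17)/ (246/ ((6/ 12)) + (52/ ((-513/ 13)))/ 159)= 0.03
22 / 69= 0.32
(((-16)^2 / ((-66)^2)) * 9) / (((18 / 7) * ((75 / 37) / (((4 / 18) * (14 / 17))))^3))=249073362944 / 1645454820796875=0.00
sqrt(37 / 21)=1.33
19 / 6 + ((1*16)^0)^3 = 25 / 6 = 4.17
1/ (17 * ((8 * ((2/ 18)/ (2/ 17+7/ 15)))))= 447/ 11560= 0.04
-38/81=-0.47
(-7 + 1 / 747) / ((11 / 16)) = -83648 / 8217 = -10.18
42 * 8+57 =393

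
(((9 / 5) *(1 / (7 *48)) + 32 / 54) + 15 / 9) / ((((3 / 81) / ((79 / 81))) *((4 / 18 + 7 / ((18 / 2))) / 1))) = 2705039 / 45360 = 59.63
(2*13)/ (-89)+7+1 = 686/ 89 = 7.71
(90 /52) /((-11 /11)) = -1.73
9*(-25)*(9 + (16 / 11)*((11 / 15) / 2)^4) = -456956 / 225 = -2030.92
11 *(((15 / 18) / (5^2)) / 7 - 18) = -41569 / 210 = -197.95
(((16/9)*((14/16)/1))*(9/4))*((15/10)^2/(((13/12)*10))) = 189/260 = 0.73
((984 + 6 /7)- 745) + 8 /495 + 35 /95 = 15816314 /65835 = 240.24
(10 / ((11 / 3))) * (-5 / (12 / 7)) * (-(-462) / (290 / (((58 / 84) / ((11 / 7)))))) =-245 / 44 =-5.57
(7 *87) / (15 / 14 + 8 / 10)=42630 / 131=325.42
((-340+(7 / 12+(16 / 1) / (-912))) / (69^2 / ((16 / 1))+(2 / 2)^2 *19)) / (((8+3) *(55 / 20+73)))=-137584 / 106917085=-0.00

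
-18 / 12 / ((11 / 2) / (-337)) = 1011 / 11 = 91.91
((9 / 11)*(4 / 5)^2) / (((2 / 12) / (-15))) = -2592 / 55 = -47.13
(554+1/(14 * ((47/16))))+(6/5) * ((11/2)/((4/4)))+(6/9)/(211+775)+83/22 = 30209393581/53525010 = 564.40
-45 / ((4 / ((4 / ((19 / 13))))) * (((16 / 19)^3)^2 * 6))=-482839305 / 33554432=-14.39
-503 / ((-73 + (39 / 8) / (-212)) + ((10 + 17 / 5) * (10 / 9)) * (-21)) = 2559264 / 1962389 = 1.30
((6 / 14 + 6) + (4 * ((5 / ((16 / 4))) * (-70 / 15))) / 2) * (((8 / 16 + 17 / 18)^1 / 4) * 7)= -715 / 54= -13.24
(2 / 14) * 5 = 5 / 7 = 0.71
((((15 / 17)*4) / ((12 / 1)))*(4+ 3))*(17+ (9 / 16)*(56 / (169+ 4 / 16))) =407225 / 11509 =35.38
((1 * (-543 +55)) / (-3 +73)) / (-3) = 244 / 105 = 2.32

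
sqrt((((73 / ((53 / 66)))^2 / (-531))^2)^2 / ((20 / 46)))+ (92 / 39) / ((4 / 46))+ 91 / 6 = 3299 / 78+ 3326229171848 * sqrt(230) / 137333821805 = 409.61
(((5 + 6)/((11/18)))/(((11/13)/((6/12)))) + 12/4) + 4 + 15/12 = 831/44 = 18.89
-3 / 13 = -0.23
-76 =-76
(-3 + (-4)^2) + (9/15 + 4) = 88/5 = 17.60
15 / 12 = 5 / 4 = 1.25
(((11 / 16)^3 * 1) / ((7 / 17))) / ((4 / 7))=22627 / 16384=1.38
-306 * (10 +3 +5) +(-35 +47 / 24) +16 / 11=-1462451 / 264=-5539.59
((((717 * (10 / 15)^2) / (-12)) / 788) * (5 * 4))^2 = 1428025 / 3143529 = 0.45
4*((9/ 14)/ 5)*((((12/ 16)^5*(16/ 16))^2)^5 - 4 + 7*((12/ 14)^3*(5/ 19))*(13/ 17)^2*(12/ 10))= -9779806018493336802002636395371114189/ 5968774049819125554402775685367070720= -1.64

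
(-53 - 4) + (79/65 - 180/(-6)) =-1676/65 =-25.78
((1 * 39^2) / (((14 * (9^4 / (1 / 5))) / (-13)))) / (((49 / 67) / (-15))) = 147199 / 166698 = 0.88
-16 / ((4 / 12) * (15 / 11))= -176 / 5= -35.20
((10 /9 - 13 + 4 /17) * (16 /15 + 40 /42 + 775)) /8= -145469621 /128520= -1131.88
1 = 1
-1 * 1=-1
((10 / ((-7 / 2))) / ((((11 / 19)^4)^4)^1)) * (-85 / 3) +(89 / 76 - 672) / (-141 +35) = 508170.78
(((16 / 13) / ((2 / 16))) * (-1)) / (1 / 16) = -2048 / 13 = -157.54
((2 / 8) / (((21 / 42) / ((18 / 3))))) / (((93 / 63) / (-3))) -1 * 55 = -1894 / 31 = -61.10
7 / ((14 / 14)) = 7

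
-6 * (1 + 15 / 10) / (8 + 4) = -5 / 4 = -1.25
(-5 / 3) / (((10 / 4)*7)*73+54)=-10 / 7989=-0.00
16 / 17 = 0.94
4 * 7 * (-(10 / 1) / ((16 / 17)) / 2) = -595 / 4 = -148.75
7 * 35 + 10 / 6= 740 / 3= 246.67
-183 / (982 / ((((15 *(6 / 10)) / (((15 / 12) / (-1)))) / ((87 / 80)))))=17568 / 14239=1.23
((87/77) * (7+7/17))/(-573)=-522/35717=-0.01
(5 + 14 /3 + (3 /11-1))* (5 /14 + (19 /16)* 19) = 757265 /3696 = 204.89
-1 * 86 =-86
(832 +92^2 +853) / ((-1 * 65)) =-10149 / 65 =-156.14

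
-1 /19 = -0.05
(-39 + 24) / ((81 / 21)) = -35 / 9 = -3.89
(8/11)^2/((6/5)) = 160/363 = 0.44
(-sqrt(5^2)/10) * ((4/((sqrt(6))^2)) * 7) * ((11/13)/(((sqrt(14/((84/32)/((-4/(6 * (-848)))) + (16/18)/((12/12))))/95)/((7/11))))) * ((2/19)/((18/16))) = -280 * sqrt(420826)/1053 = -172.50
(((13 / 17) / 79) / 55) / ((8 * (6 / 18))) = 39 / 590920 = 0.00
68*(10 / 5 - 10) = -544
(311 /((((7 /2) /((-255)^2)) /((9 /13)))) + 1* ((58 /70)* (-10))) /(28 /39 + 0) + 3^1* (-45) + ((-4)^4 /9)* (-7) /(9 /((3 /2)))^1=7370963710 /1323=5571401.14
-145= -145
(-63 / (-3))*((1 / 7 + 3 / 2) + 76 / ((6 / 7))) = 1896.50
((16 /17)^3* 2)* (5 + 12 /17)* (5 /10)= 397312 /83521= 4.76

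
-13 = -13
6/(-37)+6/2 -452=-16619/37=-449.16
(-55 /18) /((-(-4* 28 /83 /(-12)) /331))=1511015 /168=8994.14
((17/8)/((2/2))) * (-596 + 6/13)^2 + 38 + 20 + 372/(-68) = 4330863083/5746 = 753717.91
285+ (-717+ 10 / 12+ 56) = -2251 / 6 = -375.17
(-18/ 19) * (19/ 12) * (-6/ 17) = 9/ 17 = 0.53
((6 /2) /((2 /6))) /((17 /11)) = 99 /17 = 5.82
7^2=49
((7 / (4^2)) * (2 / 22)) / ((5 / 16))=7 / 55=0.13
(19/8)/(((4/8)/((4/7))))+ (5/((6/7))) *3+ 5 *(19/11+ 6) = 9063/154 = 58.85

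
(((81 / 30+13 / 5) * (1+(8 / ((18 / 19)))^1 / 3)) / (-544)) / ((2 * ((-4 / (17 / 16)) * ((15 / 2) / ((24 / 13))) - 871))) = 5459 / 260357760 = 0.00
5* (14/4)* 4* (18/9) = 140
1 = 1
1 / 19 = 0.05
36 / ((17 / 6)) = 216 / 17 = 12.71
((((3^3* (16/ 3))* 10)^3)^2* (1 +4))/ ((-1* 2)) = -22290251120640000000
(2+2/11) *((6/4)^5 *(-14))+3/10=-12741/55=-231.65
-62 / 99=-0.63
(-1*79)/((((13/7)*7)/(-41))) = 3239/13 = 249.15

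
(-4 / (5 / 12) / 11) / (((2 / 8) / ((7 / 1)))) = -1344 / 55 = -24.44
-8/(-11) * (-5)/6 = -20/33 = -0.61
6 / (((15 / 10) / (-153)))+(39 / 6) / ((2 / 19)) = -2201 / 4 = -550.25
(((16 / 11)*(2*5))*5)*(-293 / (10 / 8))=-187520 / 11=-17047.27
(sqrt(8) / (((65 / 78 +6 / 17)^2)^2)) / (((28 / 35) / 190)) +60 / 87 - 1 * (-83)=2427 / 29 +51415527600 * sqrt(2) / 214358881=422.90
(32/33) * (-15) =-160/11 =-14.55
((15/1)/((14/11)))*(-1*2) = -165/7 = -23.57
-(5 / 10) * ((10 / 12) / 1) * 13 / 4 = -65 / 48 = -1.35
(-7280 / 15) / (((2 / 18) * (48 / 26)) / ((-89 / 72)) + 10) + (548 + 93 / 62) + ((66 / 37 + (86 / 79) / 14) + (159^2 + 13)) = 18016339748383 / 698415774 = 25796.01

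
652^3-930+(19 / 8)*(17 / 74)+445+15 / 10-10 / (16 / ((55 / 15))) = 492249165211 / 1776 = 277167322.75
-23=-23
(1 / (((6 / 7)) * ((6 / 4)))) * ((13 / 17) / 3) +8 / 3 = 1315 / 459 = 2.86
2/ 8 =1/ 4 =0.25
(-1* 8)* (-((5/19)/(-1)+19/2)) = 1404/19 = 73.89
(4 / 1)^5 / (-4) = -256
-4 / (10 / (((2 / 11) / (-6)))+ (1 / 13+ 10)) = 52 / 4159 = 0.01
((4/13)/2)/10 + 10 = 651/65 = 10.02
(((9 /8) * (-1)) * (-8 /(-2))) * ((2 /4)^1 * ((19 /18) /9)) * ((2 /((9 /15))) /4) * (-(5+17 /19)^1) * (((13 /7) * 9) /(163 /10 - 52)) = -650 /1071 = -0.61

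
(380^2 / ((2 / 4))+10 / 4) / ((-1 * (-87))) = 192535 / 58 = 3319.57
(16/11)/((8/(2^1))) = 4/11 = 0.36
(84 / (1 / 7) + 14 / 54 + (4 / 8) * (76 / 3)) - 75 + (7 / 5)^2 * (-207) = 81139 / 675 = 120.21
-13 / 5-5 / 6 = -103 / 30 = -3.43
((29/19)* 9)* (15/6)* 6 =3915/19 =206.05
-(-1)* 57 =57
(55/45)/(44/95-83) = -1045/70569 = -0.01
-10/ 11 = -0.91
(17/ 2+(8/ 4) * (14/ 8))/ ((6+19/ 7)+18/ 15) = 420/ 347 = 1.21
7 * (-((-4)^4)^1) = -1792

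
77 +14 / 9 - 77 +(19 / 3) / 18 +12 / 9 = 175 / 54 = 3.24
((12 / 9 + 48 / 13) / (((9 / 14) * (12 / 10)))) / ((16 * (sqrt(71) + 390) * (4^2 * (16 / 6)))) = 8575 / 350274816 - 1715 * sqrt(71) / 27321435648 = 0.00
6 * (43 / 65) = 258 / 65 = 3.97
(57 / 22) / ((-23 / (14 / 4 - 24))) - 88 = -86719 / 1012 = -85.69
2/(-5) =-2/5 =-0.40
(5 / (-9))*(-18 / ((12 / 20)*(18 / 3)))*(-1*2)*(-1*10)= 500 / 9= 55.56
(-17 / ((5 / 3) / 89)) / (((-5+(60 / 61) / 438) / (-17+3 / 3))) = -323394672 / 111275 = -2906.27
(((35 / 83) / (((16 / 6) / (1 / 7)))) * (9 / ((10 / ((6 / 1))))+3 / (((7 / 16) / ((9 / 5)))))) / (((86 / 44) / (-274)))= -56.19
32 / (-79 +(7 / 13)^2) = -2704 / 6651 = -0.41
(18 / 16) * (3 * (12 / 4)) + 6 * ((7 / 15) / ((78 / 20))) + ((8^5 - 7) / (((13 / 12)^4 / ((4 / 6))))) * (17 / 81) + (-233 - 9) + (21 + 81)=2192681443 / 685464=3198.83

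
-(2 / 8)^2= -1 / 16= -0.06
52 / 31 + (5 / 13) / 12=8267 / 4836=1.71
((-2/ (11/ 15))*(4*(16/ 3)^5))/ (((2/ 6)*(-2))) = 20971520/ 297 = 70611.18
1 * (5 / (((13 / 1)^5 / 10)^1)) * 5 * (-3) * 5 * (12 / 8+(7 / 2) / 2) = -1875 / 57122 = -0.03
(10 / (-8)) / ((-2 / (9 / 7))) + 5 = 325 / 56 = 5.80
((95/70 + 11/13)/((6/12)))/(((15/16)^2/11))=1129216/20475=55.15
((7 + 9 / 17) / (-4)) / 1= -32 / 17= -1.88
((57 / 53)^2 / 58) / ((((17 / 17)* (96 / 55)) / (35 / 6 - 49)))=-5142445 / 10427008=-0.49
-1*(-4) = 4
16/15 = 1.07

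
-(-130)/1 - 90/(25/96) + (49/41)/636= -28109683/130380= -215.60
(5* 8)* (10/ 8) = 50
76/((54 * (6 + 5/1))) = 38/297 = 0.13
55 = 55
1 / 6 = 0.17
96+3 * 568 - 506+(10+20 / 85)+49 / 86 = 1907625 / 1462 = 1304.81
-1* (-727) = 727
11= 11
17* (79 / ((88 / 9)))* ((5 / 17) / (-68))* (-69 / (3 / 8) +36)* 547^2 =39356455815 / 1496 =26307791.32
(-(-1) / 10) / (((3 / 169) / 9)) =507 / 10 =50.70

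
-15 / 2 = -7.50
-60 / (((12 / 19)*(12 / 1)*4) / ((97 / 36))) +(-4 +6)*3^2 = 21889 / 1728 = 12.67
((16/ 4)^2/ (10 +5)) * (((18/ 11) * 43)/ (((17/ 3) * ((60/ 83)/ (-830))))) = -15207.38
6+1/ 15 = 91/ 15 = 6.07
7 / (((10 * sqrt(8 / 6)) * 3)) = 7 * sqrt(3) / 60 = 0.20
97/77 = 1.26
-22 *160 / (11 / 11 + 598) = -3520 / 599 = -5.88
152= 152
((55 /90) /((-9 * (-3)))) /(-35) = -11 /17010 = -0.00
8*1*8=64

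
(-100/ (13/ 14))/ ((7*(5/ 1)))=-40/ 13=-3.08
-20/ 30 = -2/ 3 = -0.67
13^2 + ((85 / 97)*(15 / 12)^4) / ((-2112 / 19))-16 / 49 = 433409986385 / 2569814016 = 168.65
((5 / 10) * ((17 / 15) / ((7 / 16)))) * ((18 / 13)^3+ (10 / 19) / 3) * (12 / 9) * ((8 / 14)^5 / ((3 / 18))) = 1.79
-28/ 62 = -0.45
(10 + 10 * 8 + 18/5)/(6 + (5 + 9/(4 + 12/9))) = 7488/1015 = 7.38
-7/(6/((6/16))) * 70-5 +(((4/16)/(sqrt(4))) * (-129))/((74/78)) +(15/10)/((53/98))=-49.85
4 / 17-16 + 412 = 6736 / 17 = 396.24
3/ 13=0.23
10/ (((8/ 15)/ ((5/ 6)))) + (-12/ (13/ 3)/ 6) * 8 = 1241/ 104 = 11.93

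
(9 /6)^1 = 3 /2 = 1.50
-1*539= -539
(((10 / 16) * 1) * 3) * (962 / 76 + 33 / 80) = 59601 / 2432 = 24.51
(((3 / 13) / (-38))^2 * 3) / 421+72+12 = 8630089131 / 102739156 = 84.00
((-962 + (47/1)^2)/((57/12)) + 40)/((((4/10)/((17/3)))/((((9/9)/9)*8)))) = 651440/171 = 3809.59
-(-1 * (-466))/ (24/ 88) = -5126/ 3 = -1708.67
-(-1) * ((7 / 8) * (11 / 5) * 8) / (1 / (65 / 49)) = 143 / 7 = 20.43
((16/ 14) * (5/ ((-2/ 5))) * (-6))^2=360000/ 49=7346.94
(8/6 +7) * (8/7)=200/21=9.52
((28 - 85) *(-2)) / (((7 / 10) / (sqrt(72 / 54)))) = 760 *sqrt(3) / 7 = 188.05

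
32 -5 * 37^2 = -6813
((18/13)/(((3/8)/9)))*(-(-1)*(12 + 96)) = 46656/13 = 3588.92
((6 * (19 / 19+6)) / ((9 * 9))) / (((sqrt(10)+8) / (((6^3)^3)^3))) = 78622031095114235904 -9827753886889279488 * sqrt(10) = 47543944528971309851.08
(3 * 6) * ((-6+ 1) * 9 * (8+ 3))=-8910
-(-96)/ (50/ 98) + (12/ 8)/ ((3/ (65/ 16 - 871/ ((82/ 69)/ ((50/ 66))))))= -31543997/ 360800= -87.43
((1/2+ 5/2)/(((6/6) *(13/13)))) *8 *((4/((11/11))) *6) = 576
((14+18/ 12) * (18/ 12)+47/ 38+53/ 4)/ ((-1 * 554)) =-717/ 10526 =-0.07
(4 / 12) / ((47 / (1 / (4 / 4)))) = 1 / 141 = 0.01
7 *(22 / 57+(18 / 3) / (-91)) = 1660 / 741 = 2.24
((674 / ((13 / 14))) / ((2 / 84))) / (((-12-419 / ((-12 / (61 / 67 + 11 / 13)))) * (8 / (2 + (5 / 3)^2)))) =95147906 / 257823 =369.04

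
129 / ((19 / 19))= 129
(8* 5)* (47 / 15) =376 / 3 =125.33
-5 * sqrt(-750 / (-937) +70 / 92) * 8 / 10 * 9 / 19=-18 * sqrt(2900549090) / 409469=-2.37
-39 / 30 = -1.30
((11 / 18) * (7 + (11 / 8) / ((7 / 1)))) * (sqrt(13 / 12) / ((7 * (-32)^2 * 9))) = 4433 * sqrt(39) / 390168576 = 0.00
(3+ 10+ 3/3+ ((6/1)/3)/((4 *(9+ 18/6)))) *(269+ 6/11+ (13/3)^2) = 1202416/297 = 4048.54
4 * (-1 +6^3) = 860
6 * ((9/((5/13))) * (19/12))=2223/10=222.30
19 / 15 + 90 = 1369 / 15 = 91.27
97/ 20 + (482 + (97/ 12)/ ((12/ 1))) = 351017/ 720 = 487.52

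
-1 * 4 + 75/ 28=-37/ 28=-1.32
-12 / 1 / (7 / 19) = -228 / 7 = -32.57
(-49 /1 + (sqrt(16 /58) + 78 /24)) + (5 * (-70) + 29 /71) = -112277 /284 + 2 * sqrt(58) /29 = -394.82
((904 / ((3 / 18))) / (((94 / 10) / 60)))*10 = 16272000 / 47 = 346212.77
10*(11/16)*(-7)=-385/8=-48.12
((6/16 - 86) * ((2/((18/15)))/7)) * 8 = -3425/21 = -163.10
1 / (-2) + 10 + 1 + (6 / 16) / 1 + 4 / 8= 91 / 8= 11.38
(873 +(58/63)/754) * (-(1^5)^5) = -714988/819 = -873.00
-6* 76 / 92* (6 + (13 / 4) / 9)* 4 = -8702 / 69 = -126.12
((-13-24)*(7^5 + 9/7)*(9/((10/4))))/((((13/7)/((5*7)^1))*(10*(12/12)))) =-274260798/65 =-4219396.89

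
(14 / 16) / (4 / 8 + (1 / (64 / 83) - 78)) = -56 / 4877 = -0.01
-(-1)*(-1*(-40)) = 40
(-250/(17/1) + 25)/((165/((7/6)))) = 245/3366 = 0.07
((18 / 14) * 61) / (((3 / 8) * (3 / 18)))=8784 / 7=1254.86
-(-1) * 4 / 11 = 4 / 11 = 0.36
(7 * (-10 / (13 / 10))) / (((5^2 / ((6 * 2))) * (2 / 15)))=-193.85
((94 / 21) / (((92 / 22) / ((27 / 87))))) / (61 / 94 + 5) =48598 / 826413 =0.06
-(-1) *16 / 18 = 8 / 9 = 0.89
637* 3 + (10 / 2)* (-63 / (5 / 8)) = 1407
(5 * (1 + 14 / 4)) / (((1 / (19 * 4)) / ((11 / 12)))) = 3135 / 2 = 1567.50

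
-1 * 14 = -14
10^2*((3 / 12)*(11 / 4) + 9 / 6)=875 / 4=218.75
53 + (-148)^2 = 21957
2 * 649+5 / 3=3899 / 3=1299.67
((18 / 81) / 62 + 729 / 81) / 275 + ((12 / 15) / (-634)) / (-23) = 18345682 / 559401975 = 0.03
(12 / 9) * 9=12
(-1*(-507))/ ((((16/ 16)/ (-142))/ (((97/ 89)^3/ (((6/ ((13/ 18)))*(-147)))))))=142365123251/ 1865347974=76.32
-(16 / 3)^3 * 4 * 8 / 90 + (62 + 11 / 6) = 24043 / 2430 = 9.89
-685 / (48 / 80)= -3425 / 3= -1141.67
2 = 2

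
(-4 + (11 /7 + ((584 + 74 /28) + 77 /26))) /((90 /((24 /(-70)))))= -35622 /15925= -2.24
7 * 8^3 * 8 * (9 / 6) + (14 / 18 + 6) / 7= 2709565 / 63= 43008.97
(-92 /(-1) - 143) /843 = -17 /281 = -0.06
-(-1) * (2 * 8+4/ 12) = 49/ 3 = 16.33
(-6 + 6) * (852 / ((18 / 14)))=0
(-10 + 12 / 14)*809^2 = -41886784 / 7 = -5983826.29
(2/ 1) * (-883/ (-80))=883/ 40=22.08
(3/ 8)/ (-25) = -3/ 200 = -0.02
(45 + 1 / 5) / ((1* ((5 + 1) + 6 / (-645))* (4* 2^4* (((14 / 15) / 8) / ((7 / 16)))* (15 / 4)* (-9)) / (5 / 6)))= -24295 / 2225664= -0.01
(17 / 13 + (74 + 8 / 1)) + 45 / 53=57984 / 689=84.16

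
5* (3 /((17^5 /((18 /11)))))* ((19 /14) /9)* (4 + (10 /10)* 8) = 3420 /109328989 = 0.00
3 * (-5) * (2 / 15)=-2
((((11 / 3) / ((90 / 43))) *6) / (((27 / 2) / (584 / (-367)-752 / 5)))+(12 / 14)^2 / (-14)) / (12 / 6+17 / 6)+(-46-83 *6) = -1400840488508 / 2464120575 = -568.50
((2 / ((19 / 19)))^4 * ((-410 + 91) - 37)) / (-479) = 5696 / 479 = 11.89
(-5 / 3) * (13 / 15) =-13 / 9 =-1.44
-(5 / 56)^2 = -25 / 3136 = -0.01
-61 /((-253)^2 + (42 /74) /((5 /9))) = -11285 /11841854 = -0.00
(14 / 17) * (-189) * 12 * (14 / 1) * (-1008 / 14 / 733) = 32006016 / 12461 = 2568.49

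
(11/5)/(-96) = -11/480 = -0.02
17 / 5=3.40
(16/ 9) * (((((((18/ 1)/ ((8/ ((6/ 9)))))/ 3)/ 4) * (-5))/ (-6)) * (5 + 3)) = 40/ 27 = 1.48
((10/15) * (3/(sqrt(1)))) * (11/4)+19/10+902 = 4547/5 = 909.40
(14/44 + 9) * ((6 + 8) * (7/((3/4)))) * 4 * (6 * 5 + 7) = 5946640/33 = 180201.21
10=10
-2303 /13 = -177.15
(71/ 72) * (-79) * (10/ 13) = -28045/ 468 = -59.93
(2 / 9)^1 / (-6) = -1 / 27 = -0.04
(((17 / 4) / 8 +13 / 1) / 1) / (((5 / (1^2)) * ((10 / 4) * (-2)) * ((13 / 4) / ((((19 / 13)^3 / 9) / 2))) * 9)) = -2969947 / 925376400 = -0.00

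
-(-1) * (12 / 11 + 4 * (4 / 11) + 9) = 127 / 11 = 11.55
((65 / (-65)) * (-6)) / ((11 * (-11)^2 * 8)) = 0.00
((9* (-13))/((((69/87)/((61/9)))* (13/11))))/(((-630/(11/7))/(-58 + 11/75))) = -928758611/7607250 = -122.09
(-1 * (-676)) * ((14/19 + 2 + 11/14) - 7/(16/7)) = 165451/532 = 311.00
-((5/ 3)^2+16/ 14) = -247/ 63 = -3.92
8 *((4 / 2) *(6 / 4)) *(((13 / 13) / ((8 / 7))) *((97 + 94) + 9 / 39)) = 4015.85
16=16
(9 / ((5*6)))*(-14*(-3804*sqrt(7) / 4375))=11412*sqrt(7) / 3125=9.66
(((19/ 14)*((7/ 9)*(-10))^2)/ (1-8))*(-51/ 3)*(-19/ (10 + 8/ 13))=-1994525/ 5589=-356.87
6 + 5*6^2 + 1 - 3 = 184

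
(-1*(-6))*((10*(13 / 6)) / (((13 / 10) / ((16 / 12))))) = 400 / 3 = 133.33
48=48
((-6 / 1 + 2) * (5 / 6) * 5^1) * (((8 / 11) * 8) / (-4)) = 800 / 33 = 24.24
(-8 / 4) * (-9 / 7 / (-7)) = -0.37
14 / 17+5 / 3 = 127 / 51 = 2.49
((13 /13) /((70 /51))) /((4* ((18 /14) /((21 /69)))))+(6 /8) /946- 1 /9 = -131597 /1958220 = -0.07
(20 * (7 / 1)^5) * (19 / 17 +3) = 1384105.88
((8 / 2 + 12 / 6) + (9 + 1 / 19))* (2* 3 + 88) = 26884 / 19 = 1414.95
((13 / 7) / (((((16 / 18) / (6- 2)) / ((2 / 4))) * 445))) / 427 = 0.00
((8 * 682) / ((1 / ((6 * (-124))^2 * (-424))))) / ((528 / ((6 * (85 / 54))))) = -68714728960 / 3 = -22904909653.33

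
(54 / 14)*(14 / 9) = 6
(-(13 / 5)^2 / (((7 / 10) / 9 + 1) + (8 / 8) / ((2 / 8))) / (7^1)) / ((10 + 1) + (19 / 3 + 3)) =-9126 / 975695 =-0.01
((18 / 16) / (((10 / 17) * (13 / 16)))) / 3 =51 / 65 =0.78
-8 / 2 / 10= -2 / 5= -0.40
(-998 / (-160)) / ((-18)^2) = 499 / 25920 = 0.02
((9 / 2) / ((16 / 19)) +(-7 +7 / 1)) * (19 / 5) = 3249 / 160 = 20.31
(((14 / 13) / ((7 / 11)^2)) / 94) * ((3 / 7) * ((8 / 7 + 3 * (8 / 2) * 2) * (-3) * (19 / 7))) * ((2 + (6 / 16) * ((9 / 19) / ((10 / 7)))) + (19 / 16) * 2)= -11703483 / 1047865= -11.17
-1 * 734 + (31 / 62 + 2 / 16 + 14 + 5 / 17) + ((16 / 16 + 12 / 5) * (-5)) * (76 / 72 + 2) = -943735 / 1224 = -771.03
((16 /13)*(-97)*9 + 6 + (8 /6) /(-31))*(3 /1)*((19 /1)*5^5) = -76701931250 /403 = -190327372.83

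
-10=-10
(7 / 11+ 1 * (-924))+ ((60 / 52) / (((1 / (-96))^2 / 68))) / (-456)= -6817259 / 2717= -2509.11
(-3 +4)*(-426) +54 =-372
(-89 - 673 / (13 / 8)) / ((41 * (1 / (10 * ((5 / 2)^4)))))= -20440625 / 4264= -4793.77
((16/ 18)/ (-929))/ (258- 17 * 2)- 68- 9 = -18026317/ 234108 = -77.00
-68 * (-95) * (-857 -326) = -7642180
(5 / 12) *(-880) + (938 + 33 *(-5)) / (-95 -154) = -30691 / 83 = -369.77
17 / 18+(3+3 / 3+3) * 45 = 5687 / 18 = 315.94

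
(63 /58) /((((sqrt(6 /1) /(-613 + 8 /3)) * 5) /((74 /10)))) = -400.56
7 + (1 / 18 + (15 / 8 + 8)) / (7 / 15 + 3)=947 / 96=9.86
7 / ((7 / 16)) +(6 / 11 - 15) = 17 / 11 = 1.55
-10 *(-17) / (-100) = -17 / 10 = -1.70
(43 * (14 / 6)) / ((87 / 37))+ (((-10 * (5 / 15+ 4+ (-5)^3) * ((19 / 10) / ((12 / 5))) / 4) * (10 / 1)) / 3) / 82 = 13452083 / 256824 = 52.38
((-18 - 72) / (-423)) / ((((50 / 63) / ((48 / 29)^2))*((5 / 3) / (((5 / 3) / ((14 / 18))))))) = 186624 / 197635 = 0.94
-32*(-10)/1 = 320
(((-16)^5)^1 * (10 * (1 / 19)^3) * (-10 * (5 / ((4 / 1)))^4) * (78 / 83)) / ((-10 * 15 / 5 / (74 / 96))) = -901.23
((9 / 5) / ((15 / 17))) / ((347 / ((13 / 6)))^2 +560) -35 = -35.00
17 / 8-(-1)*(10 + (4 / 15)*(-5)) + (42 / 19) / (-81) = 44177 / 4104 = 10.76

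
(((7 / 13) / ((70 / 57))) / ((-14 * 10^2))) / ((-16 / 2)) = 57 / 1456000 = 0.00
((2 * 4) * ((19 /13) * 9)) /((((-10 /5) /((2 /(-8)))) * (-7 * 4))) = -171 /364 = -0.47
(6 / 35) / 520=3 / 9100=0.00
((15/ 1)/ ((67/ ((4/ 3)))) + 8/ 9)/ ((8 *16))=179/ 19296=0.01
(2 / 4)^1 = 0.50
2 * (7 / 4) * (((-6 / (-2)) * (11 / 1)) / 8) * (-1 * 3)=-693 / 16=-43.31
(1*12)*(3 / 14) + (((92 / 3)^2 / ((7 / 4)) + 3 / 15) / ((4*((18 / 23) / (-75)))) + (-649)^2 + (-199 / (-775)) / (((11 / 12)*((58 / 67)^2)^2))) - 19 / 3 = 3722515347330185561 / 9116710633800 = 408317.81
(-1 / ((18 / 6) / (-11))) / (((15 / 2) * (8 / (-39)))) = -143 / 60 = -2.38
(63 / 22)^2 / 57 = 1323 / 9196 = 0.14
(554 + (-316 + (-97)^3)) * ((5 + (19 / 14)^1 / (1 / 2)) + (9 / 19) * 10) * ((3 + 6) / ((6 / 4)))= -9065954160 / 133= -68165068.87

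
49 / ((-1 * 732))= -49 / 732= -0.07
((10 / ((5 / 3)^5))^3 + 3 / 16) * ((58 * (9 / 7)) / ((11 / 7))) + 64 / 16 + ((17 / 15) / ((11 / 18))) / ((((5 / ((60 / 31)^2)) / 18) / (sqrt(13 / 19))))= 264384 * sqrt(247) / 200849 + 756467894431 / 21484375000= 55.90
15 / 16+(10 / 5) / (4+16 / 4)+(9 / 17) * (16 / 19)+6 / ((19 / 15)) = 32921 / 5168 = 6.37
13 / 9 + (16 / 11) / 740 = 26491 / 18315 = 1.45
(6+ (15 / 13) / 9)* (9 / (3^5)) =239 / 1053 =0.23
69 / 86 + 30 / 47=5823 / 4042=1.44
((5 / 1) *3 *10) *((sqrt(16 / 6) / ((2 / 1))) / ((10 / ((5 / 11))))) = 25 *sqrt(6) / 11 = 5.57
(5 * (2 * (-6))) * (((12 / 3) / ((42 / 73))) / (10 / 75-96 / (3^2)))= 21900 / 553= 39.60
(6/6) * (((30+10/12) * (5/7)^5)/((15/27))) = 346875/33614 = 10.32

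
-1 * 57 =-57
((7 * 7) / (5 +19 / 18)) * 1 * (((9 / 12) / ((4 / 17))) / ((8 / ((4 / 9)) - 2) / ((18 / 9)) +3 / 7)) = 157437 / 51448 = 3.06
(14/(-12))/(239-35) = -7/1224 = -0.01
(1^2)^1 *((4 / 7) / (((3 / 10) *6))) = 20 / 63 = 0.32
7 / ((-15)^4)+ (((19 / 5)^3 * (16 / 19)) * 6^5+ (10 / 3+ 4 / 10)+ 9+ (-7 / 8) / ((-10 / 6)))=145527299921 / 405000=359326.67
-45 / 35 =-9 / 7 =-1.29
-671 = -671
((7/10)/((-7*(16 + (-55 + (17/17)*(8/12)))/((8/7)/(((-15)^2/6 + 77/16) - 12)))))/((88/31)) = 744/21473375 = 0.00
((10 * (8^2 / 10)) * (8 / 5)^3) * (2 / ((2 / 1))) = 32768 / 125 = 262.14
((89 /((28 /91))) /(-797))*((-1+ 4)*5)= -17355 /3188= -5.44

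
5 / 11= 0.45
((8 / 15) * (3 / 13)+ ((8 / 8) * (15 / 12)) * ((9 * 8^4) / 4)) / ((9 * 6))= 374404 / 1755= 213.34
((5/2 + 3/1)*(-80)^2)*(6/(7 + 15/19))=1003200/37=27113.51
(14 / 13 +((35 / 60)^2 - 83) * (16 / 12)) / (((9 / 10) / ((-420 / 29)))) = 53629450 / 30537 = 1756.21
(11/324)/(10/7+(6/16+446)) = 154/2031237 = 0.00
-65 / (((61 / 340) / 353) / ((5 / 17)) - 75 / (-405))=-61951500 / 178147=-347.75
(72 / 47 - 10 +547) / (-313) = -1.72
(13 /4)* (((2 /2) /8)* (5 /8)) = 0.25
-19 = -19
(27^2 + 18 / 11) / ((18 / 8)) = 324.73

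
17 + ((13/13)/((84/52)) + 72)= 1882/21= 89.62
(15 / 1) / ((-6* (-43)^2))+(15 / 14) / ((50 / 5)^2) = 4847 / 517720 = 0.01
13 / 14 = 0.93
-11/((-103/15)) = 165/103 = 1.60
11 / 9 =1.22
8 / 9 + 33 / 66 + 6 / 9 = 37 / 18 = 2.06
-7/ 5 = -1.40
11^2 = 121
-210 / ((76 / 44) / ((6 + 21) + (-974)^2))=-2191503930 / 19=-115342312.11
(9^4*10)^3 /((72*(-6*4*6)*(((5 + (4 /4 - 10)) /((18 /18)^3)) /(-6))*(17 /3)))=-3922632451125 /544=-7210721417.51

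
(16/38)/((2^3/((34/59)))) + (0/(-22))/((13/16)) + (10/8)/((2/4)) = 5673/2242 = 2.53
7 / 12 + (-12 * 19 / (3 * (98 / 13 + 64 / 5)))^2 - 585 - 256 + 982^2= 5051667739363 / 5243052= 963497.55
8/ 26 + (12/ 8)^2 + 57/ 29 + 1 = 8329/ 1508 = 5.52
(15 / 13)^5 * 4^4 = 194400000 / 371293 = 523.58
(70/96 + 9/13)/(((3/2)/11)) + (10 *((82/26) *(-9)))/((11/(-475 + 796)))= -8272.72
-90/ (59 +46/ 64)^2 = -10240/ 405769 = -0.03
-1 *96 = -96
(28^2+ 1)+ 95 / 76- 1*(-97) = 3533 / 4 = 883.25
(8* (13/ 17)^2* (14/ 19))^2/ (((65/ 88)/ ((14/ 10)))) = 16976447488/ 753777025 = 22.52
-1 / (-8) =0.12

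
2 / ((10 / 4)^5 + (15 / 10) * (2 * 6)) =64 / 3701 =0.02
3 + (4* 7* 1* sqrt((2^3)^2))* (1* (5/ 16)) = 73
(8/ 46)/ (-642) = -2/ 7383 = -0.00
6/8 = 3/4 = 0.75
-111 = -111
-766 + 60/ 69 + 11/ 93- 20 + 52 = -1567913/ 2139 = -733.01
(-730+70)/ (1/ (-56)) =36960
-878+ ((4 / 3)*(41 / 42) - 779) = -104309 / 63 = -1655.70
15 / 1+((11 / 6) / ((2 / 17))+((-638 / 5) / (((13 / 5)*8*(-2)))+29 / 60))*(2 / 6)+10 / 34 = 1724233 / 79560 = 21.67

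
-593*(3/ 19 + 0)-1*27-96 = -216.63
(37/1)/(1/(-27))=-999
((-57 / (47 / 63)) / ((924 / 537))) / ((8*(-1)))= 91827 / 16544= 5.55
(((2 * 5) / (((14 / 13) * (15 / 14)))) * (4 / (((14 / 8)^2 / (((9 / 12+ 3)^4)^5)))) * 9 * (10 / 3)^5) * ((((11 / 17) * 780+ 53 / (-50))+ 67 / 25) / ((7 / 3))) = 8613186205731189250946044921875 / 3130494287872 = 2751382182392075385.35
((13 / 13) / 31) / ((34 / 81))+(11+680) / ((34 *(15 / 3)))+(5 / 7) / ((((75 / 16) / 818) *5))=8043241 / 276675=29.07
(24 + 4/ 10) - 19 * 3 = -32.60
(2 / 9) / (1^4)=2 / 9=0.22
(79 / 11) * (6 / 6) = 79 / 11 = 7.18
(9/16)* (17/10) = 153/160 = 0.96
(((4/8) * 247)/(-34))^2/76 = 0.17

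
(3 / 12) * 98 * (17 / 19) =21.92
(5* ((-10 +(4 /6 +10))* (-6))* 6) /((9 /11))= -440 /3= -146.67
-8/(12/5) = -10/3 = -3.33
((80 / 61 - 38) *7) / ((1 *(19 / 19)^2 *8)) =-7833 / 244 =-32.10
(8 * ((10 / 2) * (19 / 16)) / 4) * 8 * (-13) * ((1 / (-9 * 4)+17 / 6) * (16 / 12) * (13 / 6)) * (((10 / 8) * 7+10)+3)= -47025095 / 216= -217708.77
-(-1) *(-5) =-5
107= 107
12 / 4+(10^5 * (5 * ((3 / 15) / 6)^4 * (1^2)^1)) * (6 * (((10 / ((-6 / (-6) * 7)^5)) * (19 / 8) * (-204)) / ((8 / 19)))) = 140453 / 302526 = 0.46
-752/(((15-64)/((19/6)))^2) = -67868/21609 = -3.14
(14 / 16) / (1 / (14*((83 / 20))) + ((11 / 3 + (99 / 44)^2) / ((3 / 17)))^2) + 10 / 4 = 147413479873 / 58956958618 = 2.50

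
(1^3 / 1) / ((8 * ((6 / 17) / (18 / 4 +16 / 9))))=1921 / 864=2.22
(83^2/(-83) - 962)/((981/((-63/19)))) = 385/109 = 3.53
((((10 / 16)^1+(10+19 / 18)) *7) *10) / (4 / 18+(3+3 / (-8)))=11774 / 41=287.17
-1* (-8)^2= -64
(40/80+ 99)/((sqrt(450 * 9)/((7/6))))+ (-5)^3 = -125+ 1393 * sqrt(2)/1080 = -123.18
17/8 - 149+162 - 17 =-15/8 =-1.88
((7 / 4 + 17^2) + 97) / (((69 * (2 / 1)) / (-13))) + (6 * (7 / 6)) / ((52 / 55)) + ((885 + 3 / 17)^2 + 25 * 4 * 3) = 541837244961 / 691288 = 783808.26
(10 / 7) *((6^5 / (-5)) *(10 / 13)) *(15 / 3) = -777600 / 91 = -8545.05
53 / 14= 3.79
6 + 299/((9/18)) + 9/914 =552065/914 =604.01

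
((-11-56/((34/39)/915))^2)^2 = 997470403119616003674721/83521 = 11942749764964691558.71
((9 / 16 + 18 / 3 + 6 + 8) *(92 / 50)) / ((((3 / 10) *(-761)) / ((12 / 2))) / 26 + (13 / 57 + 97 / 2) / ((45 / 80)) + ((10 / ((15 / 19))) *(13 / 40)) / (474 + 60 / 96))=191613034431 / 431352883375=0.44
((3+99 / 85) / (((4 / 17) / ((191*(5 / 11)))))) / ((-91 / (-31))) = 1048017 / 2002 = 523.49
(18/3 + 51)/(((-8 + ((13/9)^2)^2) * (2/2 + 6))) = -373977/167489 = -2.23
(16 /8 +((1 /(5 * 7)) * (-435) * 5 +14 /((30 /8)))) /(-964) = 5923 /101220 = 0.06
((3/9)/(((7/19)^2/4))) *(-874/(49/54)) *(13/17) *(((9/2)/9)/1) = -147660552/40817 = -3617.62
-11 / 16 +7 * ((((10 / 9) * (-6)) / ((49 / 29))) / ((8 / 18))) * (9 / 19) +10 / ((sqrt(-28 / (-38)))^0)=-42823 / 2128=-20.12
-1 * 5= -5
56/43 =1.30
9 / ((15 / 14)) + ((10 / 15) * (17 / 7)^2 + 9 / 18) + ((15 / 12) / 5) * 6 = 10534 / 735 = 14.33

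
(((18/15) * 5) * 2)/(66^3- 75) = 4/95807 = 0.00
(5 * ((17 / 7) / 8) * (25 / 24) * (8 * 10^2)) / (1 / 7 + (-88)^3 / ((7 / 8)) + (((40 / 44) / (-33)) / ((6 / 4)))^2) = -840027375 / 517229956558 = -0.00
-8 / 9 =-0.89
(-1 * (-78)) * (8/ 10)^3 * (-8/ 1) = -39936/ 125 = -319.49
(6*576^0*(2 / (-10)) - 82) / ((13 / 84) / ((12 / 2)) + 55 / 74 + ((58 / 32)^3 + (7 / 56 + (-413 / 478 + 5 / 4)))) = -949278081024 / 82541165165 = -11.50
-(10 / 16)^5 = -3125 / 32768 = -0.10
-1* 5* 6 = -30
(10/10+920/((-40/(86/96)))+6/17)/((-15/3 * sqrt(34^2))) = 15709/138720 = 0.11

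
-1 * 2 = -2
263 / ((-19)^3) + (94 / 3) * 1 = 643957 / 20577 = 31.29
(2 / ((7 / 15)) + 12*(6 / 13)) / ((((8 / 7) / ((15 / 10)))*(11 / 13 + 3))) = 1341 / 400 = 3.35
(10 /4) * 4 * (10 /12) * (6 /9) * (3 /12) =25 /18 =1.39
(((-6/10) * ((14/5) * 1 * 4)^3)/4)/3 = -43904/625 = -70.25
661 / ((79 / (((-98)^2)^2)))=771753612.35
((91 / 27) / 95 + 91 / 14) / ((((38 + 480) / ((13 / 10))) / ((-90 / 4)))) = -435851 / 1181040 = -0.37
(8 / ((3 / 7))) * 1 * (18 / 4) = 84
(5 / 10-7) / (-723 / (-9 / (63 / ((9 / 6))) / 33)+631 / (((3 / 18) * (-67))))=-871 / 14912256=-0.00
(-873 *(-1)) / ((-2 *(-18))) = 97 / 4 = 24.25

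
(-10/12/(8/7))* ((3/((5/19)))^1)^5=-1403948133/10000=-140394.81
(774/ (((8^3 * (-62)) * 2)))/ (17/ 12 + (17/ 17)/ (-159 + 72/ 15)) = -298377/ 34513664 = -0.01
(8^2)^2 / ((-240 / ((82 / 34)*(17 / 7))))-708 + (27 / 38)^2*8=-803.92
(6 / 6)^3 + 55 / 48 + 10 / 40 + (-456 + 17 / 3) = -7167 / 16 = -447.94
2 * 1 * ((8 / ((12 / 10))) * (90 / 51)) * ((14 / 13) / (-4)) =-1400 / 221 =-6.33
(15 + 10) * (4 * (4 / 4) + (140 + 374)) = 12950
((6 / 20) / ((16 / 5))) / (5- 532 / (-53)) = 159 / 25504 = 0.01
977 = 977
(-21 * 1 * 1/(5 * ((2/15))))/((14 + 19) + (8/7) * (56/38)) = -1197/1318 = -0.91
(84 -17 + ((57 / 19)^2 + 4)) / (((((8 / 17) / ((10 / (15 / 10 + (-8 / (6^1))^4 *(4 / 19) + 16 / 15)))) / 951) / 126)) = 3135007638000 / 49741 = 63026630.71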